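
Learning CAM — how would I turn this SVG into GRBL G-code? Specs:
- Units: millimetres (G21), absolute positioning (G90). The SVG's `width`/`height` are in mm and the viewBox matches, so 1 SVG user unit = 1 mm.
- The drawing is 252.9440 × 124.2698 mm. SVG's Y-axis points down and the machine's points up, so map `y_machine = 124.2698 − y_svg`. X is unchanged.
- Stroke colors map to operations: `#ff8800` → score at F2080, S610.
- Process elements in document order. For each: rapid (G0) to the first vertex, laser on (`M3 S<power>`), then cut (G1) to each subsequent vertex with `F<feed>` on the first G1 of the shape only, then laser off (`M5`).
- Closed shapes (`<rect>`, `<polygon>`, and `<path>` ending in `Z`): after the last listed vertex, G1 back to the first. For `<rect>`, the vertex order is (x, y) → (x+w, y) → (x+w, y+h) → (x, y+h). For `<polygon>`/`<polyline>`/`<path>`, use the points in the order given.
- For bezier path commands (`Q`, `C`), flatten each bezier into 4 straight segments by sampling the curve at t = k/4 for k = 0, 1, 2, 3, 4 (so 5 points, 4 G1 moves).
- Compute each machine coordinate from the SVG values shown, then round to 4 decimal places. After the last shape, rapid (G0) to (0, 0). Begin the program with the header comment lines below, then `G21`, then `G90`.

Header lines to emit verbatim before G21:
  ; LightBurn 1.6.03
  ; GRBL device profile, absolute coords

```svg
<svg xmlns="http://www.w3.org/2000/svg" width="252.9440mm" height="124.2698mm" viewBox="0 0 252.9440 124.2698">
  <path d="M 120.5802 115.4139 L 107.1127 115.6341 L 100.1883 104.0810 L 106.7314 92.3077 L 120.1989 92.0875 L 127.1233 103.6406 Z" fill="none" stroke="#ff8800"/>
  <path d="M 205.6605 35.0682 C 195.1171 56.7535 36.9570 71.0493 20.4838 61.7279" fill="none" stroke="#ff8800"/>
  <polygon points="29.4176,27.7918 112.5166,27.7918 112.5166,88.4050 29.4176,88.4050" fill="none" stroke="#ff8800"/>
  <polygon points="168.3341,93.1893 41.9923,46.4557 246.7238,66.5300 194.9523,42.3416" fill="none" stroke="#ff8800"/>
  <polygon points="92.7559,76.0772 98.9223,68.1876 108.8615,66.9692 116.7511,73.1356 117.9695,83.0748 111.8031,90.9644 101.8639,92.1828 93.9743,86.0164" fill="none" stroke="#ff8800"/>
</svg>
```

viewBox `0 0 252.9440 124.2698` with mm width/height → 1 unit = 1 mm. Flip: y_m = 124.2698 − y_svg.

**Shape 1** — `<path>` regular polygon, stroke `#ff8800` → score (S610, F2080). Machine vertices: (120.5802,8.8559) → (107.1127,8.6357) → (100.1883,20.1888) → (106.7314,31.9621) → (120.1989,32.1823) → (127.1233,20.6292) → (120.5802,8.8559). Closed: final G1 returns to the first vertex.

**Shape 2** — `<path>` cubic bezier, stroke `#ff8800` → score (S610, F2080). Control points (SVG): P0=(205.6605,35.0682), P1=(195.1171,56.7535), P2=(36.9570,71.0493), P3=(20.4838,61.7279); sampled at t=k/4. Machine vertices: (205.6605,89.2016) → (174.5952,74.5767) → (115.2958,64.2442) → (54.8846,59.7255) → (20.4838,62.5419). Open path.

**Shape 3** — `<polygon>` rectangle, stroke `#ff8800` → score (S610, F2080). Machine vertices: (29.4176,96.4780) → (112.5166,96.4780) → (112.5166,35.8648) → (29.4176,35.8648) → (29.4176,96.4780). Closed: final G1 returns to the first vertex.

**Shape 4** — `<polygon>` closed polygon, stroke `#ff8800` → score (S610, F2080). Machine vertices: (168.3341,31.0805) → (41.9923,77.8141) → (246.7238,57.7398) → (194.9523,81.9282) → (168.3341,31.0805). Closed: final G1 returns to the first vertex.

**Shape 5** — `<polygon>` regular polygon, stroke `#ff8800` → score (S610, F2080). Machine vertices: (92.7559,48.1926) → (98.9223,56.0822) → (108.8615,57.3006) → (116.7511,51.1342) → (117.9695,41.1950) → (111.8031,33.3054) → (101.8639,32.0870) → (93.9743,38.2534) → (92.7559,48.1926). Closed: final G1 returns to the first vertex.

; LightBurn 1.6.03
; GRBL device profile, absolute coords
G21
G90
G0 X120.5802 Y8.8559
M3 S610
G1 X107.1127 Y8.6357 F2080
G1 X100.1883 Y20.1888
G1 X106.7314 Y31.9621
G1 X120.1989 Y32.1823
G1 X127.1233 Y20.6292
G1 X120.5802 Y8.8559
M5
G0 X205.6605 Y89.2016
M3 S610
G1 X174.5952 Y74.5767 F2080
G1 X115.2958 Y64.2442
G1 X54.8846 Y59.7255
G1 X20.4838 Y62.5419
M5
G0 X29.4176 Y96.4780
M3 S610
G1 X112.5166 Y96.4780 F2080
G1 X112.5166 Y35.8648
G1 X29.4176 Y35.8648
G1 X29.4176 Y96.4780
M5
G0 X168.3341 Y31.0805
M3 S610
G1 X41.9923 Y77.8141 F2080
G1 X246.7238 Y57.7398
G1 X194.9523 Y81.9282
G1 X168.3341 Y31.0805
M5
G0 X92.7559 Y48.1926
M3 S610
G1 X98.9223 Y56.0822 F2080
G1 X108.8615 Y57.3006
G1 X116.7511 Y51.1342
G1 X117.9695 Y41.1950
G1 X111.8031 Y33.3054
G1 X101.8639 Y32.0870
G1 X93.9743 Y38.2534
G1 X92.7559 Y48.1926
M5
G0 X0.0000 Y0.0000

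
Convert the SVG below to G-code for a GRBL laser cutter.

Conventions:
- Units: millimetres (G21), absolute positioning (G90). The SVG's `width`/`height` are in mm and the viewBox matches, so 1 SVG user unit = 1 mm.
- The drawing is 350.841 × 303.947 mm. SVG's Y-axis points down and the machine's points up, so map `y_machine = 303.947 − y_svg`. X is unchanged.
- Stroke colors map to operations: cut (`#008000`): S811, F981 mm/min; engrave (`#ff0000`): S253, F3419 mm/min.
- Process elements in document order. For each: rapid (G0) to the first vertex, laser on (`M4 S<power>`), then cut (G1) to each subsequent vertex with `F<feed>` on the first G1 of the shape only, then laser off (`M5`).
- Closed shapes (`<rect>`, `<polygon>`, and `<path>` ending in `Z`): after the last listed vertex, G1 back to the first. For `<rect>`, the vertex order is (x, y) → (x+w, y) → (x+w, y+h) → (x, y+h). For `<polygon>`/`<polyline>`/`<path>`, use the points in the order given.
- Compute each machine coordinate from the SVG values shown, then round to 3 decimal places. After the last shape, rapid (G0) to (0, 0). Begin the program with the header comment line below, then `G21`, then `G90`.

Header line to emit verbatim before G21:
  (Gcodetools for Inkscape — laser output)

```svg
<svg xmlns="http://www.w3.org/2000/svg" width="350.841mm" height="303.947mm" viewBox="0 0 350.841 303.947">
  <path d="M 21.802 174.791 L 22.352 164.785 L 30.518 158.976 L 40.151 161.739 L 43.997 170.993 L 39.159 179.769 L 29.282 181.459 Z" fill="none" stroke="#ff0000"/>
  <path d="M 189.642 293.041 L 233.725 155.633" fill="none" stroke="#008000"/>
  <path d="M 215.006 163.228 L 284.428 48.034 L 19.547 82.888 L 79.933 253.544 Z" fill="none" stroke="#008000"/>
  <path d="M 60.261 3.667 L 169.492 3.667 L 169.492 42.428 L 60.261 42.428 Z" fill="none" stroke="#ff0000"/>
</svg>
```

(Gcodetools for Inkscape — laser output)
G21
G90
G0 X21.802 Y129.156
M4 S253
G1 X22.352 Y139.162 F3419
G1 X30.518 Y144.971
G1 X40.151 Y142.208
G1 X43.997 Y132.954
G1 X39.159 Y124.178
G1 X29.282 Y122.488
G1 X21.802 Y129.156
M5
G0 X189.642 Y10.906
M4 S811
G1 X233.725 Y148.314 F981
M5
G0 X215.006 Y140.719
M4 S811
G1 X284.428 Y255.913 F981
G1 X19.547 Y221.059
G1 X79.933 Y50.403
G1 X215.006 Y140.719
M5
G0 X60.261 Y300.280
M4 S253
G1 X169.492 Y300.280 F3419
G1 X169.492 Y261.519
G1 X60.261 Y261.519
G1 X60.261 Y300.280
M5
G0 X0.000 Y0.000

1 u = 1 mm; y_m = 303.947 − y.

[1] `<path>` regular polygon, #ff0000→engrave S253 F3419: (21.802,129.156) → (22.352,139.162) → (30.518,144.971) → (40.151,142.208) → (43.997,132.954) → (39.159,124.178) → (29.282,122.488) → (21.802,129.156) (closed)

[2] `<path>` line segment, #008000→cut S811 F981: (189.642,10.906) → (233.725,148.314)

[3] `<path>` closed polygon, #008000→cut S811 F981: (215.006,140.719) → (284.428,255.913) → (19.547,221.059) → (79.933,50.403) → (215.006,140.719) (closed)

[4] `<path>` rectangle, #ff0000→engrave S253 F3419: (60.261,300.280) → (169.492,300.280) → (169.492,261.519) → (60.261,261.519) → (60.261,300.280) (closed)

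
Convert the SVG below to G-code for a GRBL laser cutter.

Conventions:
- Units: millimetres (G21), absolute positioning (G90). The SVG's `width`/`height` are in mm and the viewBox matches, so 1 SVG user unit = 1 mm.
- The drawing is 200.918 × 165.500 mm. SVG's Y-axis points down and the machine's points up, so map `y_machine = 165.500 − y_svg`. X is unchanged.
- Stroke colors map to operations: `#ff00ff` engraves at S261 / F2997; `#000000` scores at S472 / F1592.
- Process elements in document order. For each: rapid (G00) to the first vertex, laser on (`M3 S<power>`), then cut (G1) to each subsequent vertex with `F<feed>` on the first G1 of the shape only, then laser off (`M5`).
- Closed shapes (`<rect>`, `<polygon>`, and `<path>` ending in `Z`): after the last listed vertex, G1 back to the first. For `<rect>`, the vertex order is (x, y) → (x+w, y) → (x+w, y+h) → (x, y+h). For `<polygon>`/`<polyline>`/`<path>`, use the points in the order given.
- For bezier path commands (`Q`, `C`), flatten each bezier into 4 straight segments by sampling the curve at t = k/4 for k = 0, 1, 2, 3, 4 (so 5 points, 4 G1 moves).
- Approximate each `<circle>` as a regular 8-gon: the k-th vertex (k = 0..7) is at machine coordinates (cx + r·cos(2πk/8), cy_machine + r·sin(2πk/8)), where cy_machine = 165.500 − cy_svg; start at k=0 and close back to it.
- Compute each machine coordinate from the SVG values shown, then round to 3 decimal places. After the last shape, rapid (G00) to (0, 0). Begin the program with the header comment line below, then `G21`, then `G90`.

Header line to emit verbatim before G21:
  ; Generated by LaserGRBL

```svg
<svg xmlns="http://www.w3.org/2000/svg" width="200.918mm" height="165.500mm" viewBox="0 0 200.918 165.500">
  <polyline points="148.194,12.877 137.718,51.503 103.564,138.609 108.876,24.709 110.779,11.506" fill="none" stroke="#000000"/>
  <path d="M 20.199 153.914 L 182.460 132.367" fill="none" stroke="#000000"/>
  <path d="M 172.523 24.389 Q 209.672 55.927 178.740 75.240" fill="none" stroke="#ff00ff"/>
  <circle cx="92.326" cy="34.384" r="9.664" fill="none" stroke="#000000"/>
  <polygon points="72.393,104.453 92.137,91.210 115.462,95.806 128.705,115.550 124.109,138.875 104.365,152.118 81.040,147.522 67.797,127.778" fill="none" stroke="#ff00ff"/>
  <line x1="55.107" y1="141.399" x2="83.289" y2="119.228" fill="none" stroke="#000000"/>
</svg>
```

; Generated by LaserGRBL
G21
G90
G00 X148.194 Y152.623
M3 S472
G1 X137.718 Y113.997 F1592
G1 X103.564 Y26.891
G1 X108.876 Y140.791
G1 X110.779 Y153.994
M5
G00 X20.199 Y11.586
M3 S472
G1 X182.460 Y33.133 F1592
M5
G00 X172.523 Y141.111
M3 S261
G1 X186.842 Y126.106 F2997
G1 X192.652 Y112.629
G1 X189.951 Y100.681
G1 X178.740 Y90.260
M5
G00 X101.990 Y131.116
M3 S472
G1 X99.159 Y137.949 F1592
G1 X92.326 Y140.780
G1 X85.493 Y137.949
G1 X82.662 Y131.116
G1 X85.493 Y124.283
G1 X92.326 Y121.452
G1 X99.159 Y124.283
G1 X101.990 Y131.116
M5
G00 X72.393 Y61.047
M3 S261
G1 X92.137 Y74.290 F2997
G1 X115.462 Y69.694
G1 X128.705 Y49.950
G1 X124.109 Y26.625
G1 X104.365 Y13.382
G1 X81.040 Y17.978
G1 X67.797 Y37.722
G1 X72.393 Y61.047
M5
G00 X55.107 Y24.101
M3 S472
G1 X83.289 Y46.272 F1592
M5
G00 X0.000 Y0.000

1 u = 1 mm; y_m = 165.500 − y.

[1] `<polyline>` open polyline, #000000→score S472 F1592: (148.194,152.623) → (137.718,113.997) → (103.564,26.891) → (108.876,140.791) → (110.779,153.994)

[2] `<path>` line segment, #000000→score S472 F1592: (20.199,11.586) → (182.460,33.133)

[3] `<path>` quadratic bezier, #ff00ff→engrave S261 F2997: (172.523,141.111) → (186.842,126.106) → (192.652,112.629) → (189.951,100.681) → (178.740,90.260)

[4] `<circle>` circle, #000000→score S472 F1592: (101.990,131.116) → (99.159,137.949) → (92.326,140.780) → (85.493,137.949) → (82.662,131.116) → (85.493,124.283) → (92.326,121.452) → (99.159,124.283) → (101.990,131.116) (closed)

[5] `<polygon>` regular polygon, #ff00ff→engrave S261 F2997: (72.393,61.047) → (92.137,74.290) → (115.462,69.694) → (128.705,49.950) → (124.109,26.625) → (104.365,13.382) → (81.040,17.978) → (67.797,37.722) → (72.393,61.047) (closed)

[6] `<line>` line segment, #000000→score S472 F1592: (55.107,24.101) → (83.289,46.272)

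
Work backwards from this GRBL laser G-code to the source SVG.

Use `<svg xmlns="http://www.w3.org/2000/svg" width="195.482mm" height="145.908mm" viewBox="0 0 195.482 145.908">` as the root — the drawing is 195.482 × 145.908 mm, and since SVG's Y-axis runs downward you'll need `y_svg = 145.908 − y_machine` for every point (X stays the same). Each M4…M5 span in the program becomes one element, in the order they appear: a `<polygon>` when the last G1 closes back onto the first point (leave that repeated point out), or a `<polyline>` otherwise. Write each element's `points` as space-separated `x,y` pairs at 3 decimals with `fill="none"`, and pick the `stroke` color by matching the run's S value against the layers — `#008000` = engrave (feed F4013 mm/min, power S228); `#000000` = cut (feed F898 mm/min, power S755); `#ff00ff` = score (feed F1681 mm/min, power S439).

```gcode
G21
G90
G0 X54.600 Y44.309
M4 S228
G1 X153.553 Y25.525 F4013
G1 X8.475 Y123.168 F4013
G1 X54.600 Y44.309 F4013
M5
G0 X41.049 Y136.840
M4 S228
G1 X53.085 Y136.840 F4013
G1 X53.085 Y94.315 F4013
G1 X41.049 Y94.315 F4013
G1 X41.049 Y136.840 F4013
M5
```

<svg xmlns="http://www.w3.org/2000/svg" width="195.482mm" height="145.908mm" viewBox="0 0 195.482 145.908">
  <polygon points="54.600,101.599 153.553,120.383 8.475,22.740" fill="none" stroke="#008000"/>
  <polygon points="41.049,9.068 53.085,9.068 53.085,51.593 41.049,51.593" fill="none" stroke="#008000"/>
</svg>

Machine Y-up, SVG Y-down with viewBox height 145.908, so y_svg = 145.908 − y_machine; X carries over. Every run uses S228, so all elements get stroke `#008000` (engrave).

Run 1: The run returns to its start, so emit a `<polygon>` with points (Y-flipped): 54.600,101.599 153.553,120.383 8.475,22.740.

Run 2: The run returns to its start, so emit a `<polygon>` with points (Y-flipped): 41.049,9.068 53.085,9.068 53.085,51.593 41.049,51.593.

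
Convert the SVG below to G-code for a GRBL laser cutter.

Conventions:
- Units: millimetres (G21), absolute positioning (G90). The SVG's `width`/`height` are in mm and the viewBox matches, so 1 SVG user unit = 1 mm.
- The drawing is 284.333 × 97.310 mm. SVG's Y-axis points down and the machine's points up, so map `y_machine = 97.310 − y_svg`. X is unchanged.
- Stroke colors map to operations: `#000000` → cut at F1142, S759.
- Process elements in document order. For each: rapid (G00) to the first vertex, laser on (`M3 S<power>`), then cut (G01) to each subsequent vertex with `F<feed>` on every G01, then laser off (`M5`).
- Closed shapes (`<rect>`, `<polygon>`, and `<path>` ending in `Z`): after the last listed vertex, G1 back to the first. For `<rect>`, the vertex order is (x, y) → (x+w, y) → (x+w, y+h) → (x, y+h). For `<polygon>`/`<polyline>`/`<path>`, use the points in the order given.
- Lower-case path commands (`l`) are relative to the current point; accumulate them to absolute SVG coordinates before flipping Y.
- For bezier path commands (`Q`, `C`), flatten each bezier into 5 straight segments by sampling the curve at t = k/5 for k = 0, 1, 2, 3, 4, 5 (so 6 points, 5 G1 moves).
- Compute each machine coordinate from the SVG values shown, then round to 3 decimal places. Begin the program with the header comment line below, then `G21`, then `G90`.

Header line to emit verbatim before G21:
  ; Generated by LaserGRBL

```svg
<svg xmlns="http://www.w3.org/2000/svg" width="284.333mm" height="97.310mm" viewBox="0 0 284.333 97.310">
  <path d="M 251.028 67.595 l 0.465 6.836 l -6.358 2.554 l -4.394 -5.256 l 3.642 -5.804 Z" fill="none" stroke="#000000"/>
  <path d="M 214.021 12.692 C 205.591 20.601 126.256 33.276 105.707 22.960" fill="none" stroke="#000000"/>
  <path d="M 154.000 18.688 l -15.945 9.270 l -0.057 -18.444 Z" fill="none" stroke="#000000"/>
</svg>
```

Since the viewBox matches the mm dimensions, user units are millimetres directly. The only transform is the Y-flip y_m = 97.310 − y_svg.

Shape 1 is a regular polygon drawn with `<path>`. Its stroke #000000 means cut at S759, F1142. After flipping Y the toolpath is (251.028,29.715) → (251.493,22.879) → (245.135,20.325) → (240.741,25.581) → (244.383,31.385) → (251.028,29.715), returning to the start.

Shape 2 is a cubic bezier drawn with `<path>`. Its stroke #000000 means cut at S759, F1142. After flipping Y the toolpath is (214.021,84.618) → (201.492,79.523) → (178.171,74.616) → (150.283,71.230) → (124.053,70.697) → (105.707,74.350).

Shape 3 is a regular polygon drawn with `<path>`. Its stroke #000000 means cut at S759, F1142. After flipping Y the toolpath is (154.000,78.622) → (138.055,69.352) → (137.998,87.796) → (154.000,78.622), returning to the start.

; Generated by LaserGRBL
G21
G90
G00 X251.028 Y29.715
M3 S759
G01 X251.493 Y22.879 F1142
G01 X245.135 Y20.325 F1142
G01 X240.741 Y25.581 F1142
G01 X244.383 Y31.385 F1142
G01 X251.028 Y29.715 F1142
M5
G00 X214.021 Y84.618
M3 S759
G01 X201.492 Y79.523 F1142
G01 X178.171 Y74.616 F1142
G01 X150.283 Y71.230 F1142
G01 X124.053 Y70.697 F1142
G01 X105.707 Y74.350 F1142
M5
G00 X154.000 Y78.622
M3 S759
G01 X138.055 Y69.352 F1142
G01 X137.998 Y87.796 F1142
G01 X154.000 Y78.622 F1142
M5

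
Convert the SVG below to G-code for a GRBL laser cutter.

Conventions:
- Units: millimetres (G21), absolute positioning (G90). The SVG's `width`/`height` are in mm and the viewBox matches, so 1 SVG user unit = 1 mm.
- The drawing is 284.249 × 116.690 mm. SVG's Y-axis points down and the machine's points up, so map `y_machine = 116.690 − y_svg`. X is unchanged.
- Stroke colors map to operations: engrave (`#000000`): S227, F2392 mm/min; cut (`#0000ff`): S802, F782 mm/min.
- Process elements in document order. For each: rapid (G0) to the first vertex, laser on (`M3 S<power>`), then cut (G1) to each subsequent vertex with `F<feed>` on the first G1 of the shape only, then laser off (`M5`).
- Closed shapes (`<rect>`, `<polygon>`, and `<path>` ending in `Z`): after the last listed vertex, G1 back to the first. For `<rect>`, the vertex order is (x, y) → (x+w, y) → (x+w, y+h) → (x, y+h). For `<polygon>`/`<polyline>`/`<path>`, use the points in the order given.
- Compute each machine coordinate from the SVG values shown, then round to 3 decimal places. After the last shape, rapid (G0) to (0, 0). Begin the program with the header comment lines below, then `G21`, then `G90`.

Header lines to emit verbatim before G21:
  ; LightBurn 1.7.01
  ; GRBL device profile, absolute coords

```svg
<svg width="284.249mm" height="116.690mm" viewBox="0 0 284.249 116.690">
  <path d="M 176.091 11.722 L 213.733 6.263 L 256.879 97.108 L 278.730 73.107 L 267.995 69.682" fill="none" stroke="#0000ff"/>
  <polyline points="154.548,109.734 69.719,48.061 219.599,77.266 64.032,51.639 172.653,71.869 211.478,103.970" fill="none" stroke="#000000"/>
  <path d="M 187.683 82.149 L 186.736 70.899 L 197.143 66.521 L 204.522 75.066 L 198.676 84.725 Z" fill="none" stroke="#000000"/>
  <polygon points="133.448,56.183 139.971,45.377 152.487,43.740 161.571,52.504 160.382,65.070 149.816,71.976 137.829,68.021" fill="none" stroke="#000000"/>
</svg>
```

; LightBurn 1.7.01
; GRBL device profile, absolute coords
G21
G90
G0 X176.091 Y104.968
M3 S802
G1 X213.733 Y110.427 F782
G1 X256.879 Y19.582
G1 X278.730 Y43.583
G1 X267.995 Y47.008
M5
G0 X154.548 Y6.956
M3 S227
G1 X69.719 Y68.629 F2392
G1 X219.599 Y39.424
G1 X64.032 Y65.051
G1 X172.653 Y44.821
G1 X211.478 Y12.720
M5
G0 X187.683 Y34.541
M3 S227
G1 X186.736 Y45.791 F2392
G1 X197.143 Y50.169
G1 X204.522 Y41.624
G1 X198.676 Y31.965
G1 X187.683 Y34.541
M5
G0 X133.448 Y60.507
M3 S227
G1 X139.971 Y71.313 F2392
G1 X152.487 Y72.950
G1 X161.571 Y64.186
G1 X160.382 Y51.620
G1 X149.816 Y44.714
G1 X137.829 Y48.669
G1 X133.448 Y60.507
M5
G0 X0.000 Y0.000

1 u = 1 mm; y_m = 116.690 − y.

[1] `<path>` open polyline, #0000ff→cut S802 F782: (176.091,104.968) → (213.733,110.427) → (256.879,19.582) → (278.730,43.583) → (267.995,47.008)

[2] `<polyline>` open polyline, #000000→engrave S227 F2392: (154.548,6.956) → (69.719,68.629) → (219.599,39.424) → (64.032,65.051) → (172.653,44.821) → (211.478,12.720)

[3] `<path>` regular polygon, #000000→engrave S227 F2392: (187.683,34.541) → (186.736,45.791) → (197.143,50.169) → (204.522,41.624) → (198.676,31.965) → (187.683,34.541) (closed)

[4] `<polygon>` regular polygon, #000000→engrave S227 F2392: (133.448,60.507) → (139.971,71.313) → (152.487,72.950) → (161.571,64.186) → (160.382,51.620) → (149.816,44.714) → (137.829,48.669) → (133.448,60.507) (closed)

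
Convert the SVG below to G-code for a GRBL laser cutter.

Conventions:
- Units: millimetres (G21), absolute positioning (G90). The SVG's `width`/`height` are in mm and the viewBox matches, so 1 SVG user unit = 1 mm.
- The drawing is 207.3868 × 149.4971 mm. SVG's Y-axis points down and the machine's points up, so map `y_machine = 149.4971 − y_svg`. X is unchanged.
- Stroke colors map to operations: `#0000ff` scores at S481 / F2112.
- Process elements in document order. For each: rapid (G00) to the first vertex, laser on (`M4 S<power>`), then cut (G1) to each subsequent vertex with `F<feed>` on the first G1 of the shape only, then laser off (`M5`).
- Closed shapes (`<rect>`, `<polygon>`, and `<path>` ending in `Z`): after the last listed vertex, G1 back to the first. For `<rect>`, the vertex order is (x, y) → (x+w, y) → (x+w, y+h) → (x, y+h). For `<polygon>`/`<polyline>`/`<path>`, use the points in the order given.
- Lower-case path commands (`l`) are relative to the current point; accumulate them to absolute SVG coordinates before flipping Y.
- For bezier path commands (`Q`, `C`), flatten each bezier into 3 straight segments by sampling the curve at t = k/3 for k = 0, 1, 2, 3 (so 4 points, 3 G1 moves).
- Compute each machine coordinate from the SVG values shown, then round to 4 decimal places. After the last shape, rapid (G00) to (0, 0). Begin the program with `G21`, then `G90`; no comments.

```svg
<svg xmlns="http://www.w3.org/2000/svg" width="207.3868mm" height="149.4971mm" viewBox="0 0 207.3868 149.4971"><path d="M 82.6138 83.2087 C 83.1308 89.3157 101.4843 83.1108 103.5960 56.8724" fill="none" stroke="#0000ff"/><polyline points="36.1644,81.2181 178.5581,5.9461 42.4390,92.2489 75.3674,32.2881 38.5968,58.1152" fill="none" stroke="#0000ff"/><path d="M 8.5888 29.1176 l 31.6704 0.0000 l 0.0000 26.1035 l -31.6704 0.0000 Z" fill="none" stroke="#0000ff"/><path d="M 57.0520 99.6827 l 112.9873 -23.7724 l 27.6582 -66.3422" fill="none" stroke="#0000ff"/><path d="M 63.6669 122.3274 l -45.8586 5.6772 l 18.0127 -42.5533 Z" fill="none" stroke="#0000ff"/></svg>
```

G21
G90
G00 X82.6138 Y66.2884
M4 S481
G1 X87.8141 Y64.5714 F2112
G1 X97.3325 Y72.7781
G1 X103.5960 Y92.6247
M5
G00 X36.1644 Y68.2790
M4 S481
G1 X178.5581 Y143.5510 F2112
G1 X42.4390 Y57.2482
G1 X75.3674 Y117.2090
G1 X38.5968 Y91.3819
M5
G00 X8.5888 Y120.3795
M4 S481
G1 X40.2592 Y120.3795 F2112
G1 X40.2592 Y94.2760
G1 X8.5888 Y94.2760
G1 X8.5888 Y120.3795
M5
G00 X57.0520 Y49.8144
M4 S481
G1 X170.0393 Y73.5868 F2112
G1 X197.6975 Y139.9290
M5
G00 X63.6669 Y27.1697
M4 S481
G1 X17.8083 Y21.4925 F2112
G1 X35.8210 Y64.0458
G1 X63.6669 Y27.1697
M5
G00 X0.0000 Y0.0000

viewBox `0 0 207.3868 149.4971` with mm width/height → 1 unit = 1 mm. Flip: y_m = 149.4971 − y_svg.

**Shape 1** — `<path>` cubic bezier, stroke `#0000ff` → score (S481, F2112). Control points (SVG): P0=(82.6138,83.2087), P1=(83.1308,89.3157), P2=(101.4843,83.1108), P3=(103.5960,56.8724); sampled at t=k/3. Machine vertices: (82.6138,66.2884) → (87.8141,64.5714) → (97.3325,72.7781) → (103.5960,92.6247). Open path.

**Shape 2** — `<polyline>` open polyline, stroke `#0000ff` → score (S481, F2112). Machine vertices: (36.1644,68.2790) → (178.5581,143.5510) → (42.4390,57.2482) → (75.3674,117.2090) → (38.5968,91.3819). Open path.

**Shape 3** — `<path>` rectangle, stroke `#0000ff` → score (S481, F2112). Machine vertices: (8.5888,120.3795) → (40.2592,120.3795) → (40.2592,94.2760) → (8.5888,94.2760) → (8.5888,120.3795). Closed: final G1 returns to the first vertex.

**Shape 4** — `<path>` open polyline, stroke `#0000ff` → score (S481, F2112). Machine vertices: (57.0520,49.8144) → (170.0393,73.5868) → (197.6975,139.9290). Open path.

**Shape 5** — `<path>` regular polygon, stroke `#0000ff` → score (S481, F2112). Machine vertices: (63.6669,27.1697) → (17.8083,21.4925) → (35.8210,64.0458) → (63.6669,27.1697). Closed: final G1 returns to the first vertex.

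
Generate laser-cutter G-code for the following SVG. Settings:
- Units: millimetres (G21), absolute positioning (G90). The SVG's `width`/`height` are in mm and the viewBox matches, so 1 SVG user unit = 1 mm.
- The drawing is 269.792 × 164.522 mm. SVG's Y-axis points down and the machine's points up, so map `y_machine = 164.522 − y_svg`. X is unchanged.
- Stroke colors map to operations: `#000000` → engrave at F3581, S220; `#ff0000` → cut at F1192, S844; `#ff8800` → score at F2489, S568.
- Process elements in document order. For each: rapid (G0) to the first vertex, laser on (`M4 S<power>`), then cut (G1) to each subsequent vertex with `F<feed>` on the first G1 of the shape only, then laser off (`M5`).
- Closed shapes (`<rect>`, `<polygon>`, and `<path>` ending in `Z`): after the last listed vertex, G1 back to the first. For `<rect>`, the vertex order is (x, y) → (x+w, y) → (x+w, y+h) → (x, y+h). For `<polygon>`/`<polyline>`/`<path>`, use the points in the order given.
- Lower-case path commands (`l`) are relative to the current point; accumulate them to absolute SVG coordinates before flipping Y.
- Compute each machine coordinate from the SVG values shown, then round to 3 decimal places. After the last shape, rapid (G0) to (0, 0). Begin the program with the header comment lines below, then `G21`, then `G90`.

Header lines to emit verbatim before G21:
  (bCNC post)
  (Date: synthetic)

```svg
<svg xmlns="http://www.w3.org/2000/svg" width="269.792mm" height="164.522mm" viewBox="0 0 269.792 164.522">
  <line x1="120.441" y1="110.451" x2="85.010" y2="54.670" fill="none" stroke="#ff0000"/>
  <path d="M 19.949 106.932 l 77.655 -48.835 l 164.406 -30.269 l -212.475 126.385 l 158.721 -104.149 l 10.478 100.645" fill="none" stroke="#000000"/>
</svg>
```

1 u = 1 mm; y_m = 164.522 − y.

[1] `<line>` line segment, #ff0000→cut S844 F1192: (120.441,54.071) → (85.010,109.852)

[2] `<path>` open polyline, #000000→engrave S220 F3581: (19.949,57.590) → (97.604,106.425) → (262.010,136.694) → (49.535,10.309) → (208.256,114.458) → (218.734,13.813)

(bCNC post)
(Date: synthetic)
G21
G90
G0 X120.441 Y54.071
M4 S844
G1 X85.010 Y109.852 F1192
M5
G0 X19.949 Y57.590
M4 S220
G1 X97.604 Y106.425 F3581
G1 X262.010 Y136.694
G1 X49.535 Y10.309
G1 X208.256 Y114.458
G1 X218.734 Y13.813
M5
G0 X0.000 Y0.000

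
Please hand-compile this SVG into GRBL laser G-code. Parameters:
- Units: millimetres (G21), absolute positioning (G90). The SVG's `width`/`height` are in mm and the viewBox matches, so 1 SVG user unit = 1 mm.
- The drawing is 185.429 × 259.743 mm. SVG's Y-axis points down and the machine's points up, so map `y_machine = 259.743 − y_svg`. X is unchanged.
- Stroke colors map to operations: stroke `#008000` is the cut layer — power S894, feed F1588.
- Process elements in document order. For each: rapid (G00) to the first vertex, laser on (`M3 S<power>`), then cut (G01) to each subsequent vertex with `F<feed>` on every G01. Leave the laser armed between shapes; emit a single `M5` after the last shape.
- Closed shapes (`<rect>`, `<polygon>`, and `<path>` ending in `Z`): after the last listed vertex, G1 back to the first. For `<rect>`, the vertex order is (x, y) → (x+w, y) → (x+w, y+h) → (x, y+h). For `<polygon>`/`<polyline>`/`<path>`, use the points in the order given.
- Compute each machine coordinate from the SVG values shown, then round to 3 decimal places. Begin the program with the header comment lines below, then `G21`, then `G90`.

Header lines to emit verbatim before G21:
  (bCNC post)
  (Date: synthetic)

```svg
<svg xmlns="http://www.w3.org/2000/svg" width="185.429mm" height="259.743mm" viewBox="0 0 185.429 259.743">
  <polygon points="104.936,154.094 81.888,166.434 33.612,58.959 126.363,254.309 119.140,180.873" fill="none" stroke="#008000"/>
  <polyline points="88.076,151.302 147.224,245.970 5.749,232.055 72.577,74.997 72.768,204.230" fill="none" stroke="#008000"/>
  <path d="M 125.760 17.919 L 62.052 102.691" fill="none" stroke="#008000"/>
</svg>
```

Since the viewBox matches the mm dimensions, user units are millimetres directly. The only transform is the Y-flip y_m = 259.743 − y_svg.

Shape 1 is a closed polygon drawn with `<polygon>`. Its stroke #008000 means cut at S894, F1588. After flipping Y the toolpath is (104.936,105.649) → (81.888,93.309) → (33.612,200.784) → (126.363,5.434) → (119.140,78.870) → (104.936,105.649), returning to the start.

Shape 2 is a open polyline drawn with `<polyline>`. Its stroke #008000 means cut at S894, F1588. After flipping Y the toolpath is (88.076,108.441) → (147.224,13.773) → (5.749,27.688) → (72.577,184.746) → (72.768,55.513).

Shape 3 is a line segment drawn with `<path>`. Its stroke #008000 means cut at S894, F1588. After flipping Y the toolpath is (125.760,241.824) → (62.052,157.052).

(bCNC post)
(Date: synthetic)
G21
G90
G00 X104.936 Y105.649
M3 S894
G01 X81.888 Y93.309 F1588
G01 X33.612 Y200.784 F1588
G01 X126.363 Y5.434 F1588
G01 X119.140 Y78.870 F1588
G01 X104.936 Y105.649 F1588
G00 X88.076 Y108.441
M3 S894
G01 X147.224 Y13.773 F1588
G01 X5.749 Y27.688 F1588
G01 X72.577 Y184.746 F1588
G01 X72.768 Y55.513 F1588
G00 X125.760 Y241.824
M3 S894
G01 X62.052 Y157.052 F1588
M5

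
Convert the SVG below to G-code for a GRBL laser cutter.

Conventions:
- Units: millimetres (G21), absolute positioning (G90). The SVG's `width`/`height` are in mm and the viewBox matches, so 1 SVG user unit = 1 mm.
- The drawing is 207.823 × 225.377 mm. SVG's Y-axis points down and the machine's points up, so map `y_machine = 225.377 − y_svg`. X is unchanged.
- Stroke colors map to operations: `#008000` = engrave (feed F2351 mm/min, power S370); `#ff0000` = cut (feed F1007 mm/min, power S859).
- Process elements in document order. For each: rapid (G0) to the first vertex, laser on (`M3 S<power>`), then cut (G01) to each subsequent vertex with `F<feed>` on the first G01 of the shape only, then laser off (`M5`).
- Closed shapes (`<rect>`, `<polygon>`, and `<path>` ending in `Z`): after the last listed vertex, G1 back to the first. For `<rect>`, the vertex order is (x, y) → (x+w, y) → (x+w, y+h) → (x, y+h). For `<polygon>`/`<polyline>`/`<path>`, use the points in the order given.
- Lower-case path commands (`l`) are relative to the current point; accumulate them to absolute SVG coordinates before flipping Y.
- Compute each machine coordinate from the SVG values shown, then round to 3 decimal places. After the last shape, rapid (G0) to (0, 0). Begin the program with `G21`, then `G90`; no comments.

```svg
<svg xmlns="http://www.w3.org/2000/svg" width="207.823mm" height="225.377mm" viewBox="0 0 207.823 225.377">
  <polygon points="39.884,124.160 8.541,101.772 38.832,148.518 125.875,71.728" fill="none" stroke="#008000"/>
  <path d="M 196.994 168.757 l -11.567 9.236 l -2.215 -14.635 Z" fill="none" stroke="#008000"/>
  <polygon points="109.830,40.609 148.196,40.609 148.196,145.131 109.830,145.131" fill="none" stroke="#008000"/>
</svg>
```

G21
G90
G0 X39.884 Y101.217
M3 S370
G01 X8.541 Y123.605 F2351
G01 X38.832 Y76.859
G01 X125.875 Y153.649
G01 X39.884 Y101.217
M5
G0 X196.994 Y56.620
M3 S370
G01 X185.427 Y47.384 F2351
G01 X183.212 Y62.019
G01 X196.994 Y56.620
M5
G0 X109.830 Y184.768
M3 S370
G01 X148.196 Y184.768 F2351
G01 X148.196 Y80.246
G01 X109.830 Y80.246
G01 X109.830 Y184.768
M5
G0 X0.000 Y0.000

viewBox `0 0 207.823 225.377` with mm width/height → 1 unit = 1 mm. Flip: y_m = 225.377 − y_svg.

**Shape 1** — `<polygon>` closed polygon, stroke `#008000` → engrave (S370, F2351). Machine vertices: (39.884,101.217) → (8.541,123.605) → (38.832,76.859) → (125.875,153.649) → (39.884,101.217). Closed: final G1 returns to the first vertex.

**Shape 2** — `<path>` regular polygon, stroke `#008000` → engrave (S370, F2351). Machine vertices: (196.994,56.620) → (185.427,47.384) → (183.212,62.019) → (196.994,56.620). Closed: final G1 returns to the first vertex.

**Shape 3** — `<polygon>` rectangle, stroke `#008000` → engrave (S370, F2351). Machine vertices: (109.830,184.768) → (148.196,184.768) → (148.196,80.246) → (109.830,80.246) → (109.830,184.768). Closed: final G1 returns to the first vertex.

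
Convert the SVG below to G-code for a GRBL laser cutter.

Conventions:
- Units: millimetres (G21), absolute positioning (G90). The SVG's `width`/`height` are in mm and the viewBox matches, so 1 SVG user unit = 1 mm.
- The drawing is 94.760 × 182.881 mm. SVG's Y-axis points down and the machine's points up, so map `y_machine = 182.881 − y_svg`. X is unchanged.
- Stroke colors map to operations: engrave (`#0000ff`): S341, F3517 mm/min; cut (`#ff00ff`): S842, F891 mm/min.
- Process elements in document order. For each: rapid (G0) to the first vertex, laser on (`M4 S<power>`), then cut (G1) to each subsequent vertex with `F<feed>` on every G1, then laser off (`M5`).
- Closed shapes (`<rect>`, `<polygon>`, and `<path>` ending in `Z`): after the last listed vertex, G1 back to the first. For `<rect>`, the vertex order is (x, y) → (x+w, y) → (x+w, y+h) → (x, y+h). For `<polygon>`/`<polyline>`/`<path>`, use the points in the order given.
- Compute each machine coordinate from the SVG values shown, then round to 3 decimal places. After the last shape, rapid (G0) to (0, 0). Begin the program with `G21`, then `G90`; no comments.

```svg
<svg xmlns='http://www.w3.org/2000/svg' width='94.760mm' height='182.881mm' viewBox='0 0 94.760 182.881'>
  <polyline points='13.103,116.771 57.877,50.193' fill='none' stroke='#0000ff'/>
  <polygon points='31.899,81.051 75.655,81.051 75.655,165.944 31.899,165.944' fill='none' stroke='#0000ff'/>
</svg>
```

Since the viewBox matches the mm dimensions, user units are millimetres directly. The only transform is the Y-flip y_m = 182.881 − y_svg.

Shape 1 is a line segment drawn with `<polyline>`. Its stroke #0000ff means engrave at S341, F3517. After flipping Y the toolpath is (13.103,66.110) → (57.877,132.688).

Shape 2 is a rectangle drawn with `<polygon>`. Its stroke #0000ff means engrave at S341, F3517. After flipping Y the toolpath is (31.899,101.830) → (75.655,101.830) → (75.655,16.937) → (31.899,16.937) → (31.899,101.830), returning to the start.

G21
G90
G0 X13.103 Y66.110
M4 S341
G1 X57.877 Y132.688 F3517
M5
G0 X31.899 Y101.830
M4 S341
G1 X75.655 Y101.830 F3517
G1 X75.655 Y16.937 F3517
G1 X31.899 Y16.937 F3517
G1 X31.899 Y101.830 F3517
M5
G0 X0.000 Y0.000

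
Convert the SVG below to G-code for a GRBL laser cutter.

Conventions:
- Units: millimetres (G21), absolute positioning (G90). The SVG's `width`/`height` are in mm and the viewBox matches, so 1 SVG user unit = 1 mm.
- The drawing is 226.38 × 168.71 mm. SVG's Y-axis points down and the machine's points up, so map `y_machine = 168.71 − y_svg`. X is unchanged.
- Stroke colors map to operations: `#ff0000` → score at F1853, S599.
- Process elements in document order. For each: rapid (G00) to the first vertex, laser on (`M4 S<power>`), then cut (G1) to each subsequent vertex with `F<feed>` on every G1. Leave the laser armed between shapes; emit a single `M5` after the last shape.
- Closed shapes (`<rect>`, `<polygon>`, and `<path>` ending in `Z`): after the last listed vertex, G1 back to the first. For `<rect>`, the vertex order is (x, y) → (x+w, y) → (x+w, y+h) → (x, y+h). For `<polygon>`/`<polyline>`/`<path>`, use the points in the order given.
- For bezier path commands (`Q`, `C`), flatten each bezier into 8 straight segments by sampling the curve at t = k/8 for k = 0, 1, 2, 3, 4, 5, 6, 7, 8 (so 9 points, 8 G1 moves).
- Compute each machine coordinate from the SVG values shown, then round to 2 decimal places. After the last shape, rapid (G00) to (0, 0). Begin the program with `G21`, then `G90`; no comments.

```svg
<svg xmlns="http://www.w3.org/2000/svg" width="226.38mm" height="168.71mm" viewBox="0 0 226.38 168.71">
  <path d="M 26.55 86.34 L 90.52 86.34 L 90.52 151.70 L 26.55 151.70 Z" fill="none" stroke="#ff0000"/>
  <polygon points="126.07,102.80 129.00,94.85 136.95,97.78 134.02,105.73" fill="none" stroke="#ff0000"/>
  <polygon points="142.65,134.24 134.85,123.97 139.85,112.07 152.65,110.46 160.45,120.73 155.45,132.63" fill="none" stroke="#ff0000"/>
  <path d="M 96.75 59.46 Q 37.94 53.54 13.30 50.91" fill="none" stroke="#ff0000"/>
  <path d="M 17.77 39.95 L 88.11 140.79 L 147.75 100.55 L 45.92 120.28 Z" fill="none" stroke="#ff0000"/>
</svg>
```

Since the viewBox matches the mm dimensions, user units are millimetres directly. The only transform is the Y-flip y_m = 168.71 − y_svg.

Shape 1 is a rectangle drawn with `<path>`. Its stroke #ff0000 means score at S599, F1853. After flipping Y the toolpath is (26.55,82.37) → (90.52,82.37) → (90.52,17.01) → (26.55,17.01) → (26.55,82.37), returning to the start.

Shape 2 is a regular polygon drawn with `<polygon>`. Its stroke #ff0000 means score at S599, F1853. After flipping Y the toolpath is (126.07,65.91) → (129.00,73.86) → (136.95,70.93) → (134.02,62.98) → (126.07,65.91), returning to the start.

Shape 3 is a regular polygon drawn with `<polygon>`. Its stroke #ff0000 means score at S599, F1853. After flipping Y the toolpath is (142.65,34.47) → (134.85,44.74) → (139.85,56.64) → (152.65,58.25) → (160.45,47.98) → (155.45,36.08) → (142.65,34.47), returning to the start.

Shape 4 is a quadratic bezier drawn with `<path>`. Its stroke #ff0000 means score at S599, F1853. After flipping Y the toolpath is (96.75,109.25) → (82.58,110.68) → (69.48,112.00) → (57.45,113.23) → (46.48,114.35) → (36.59,115.36) → (27.76,116.28) → (19.99,117.09) → (13.30,117.80).

Shape 5 is a closed polygon drawn with `<path>`. Its stroke #ff0000 means score at S599, F1853. After flipping Y the toolpath is (17.77,128.76) → (88.11,27.92) → (147.75,68.16) → (45.92,48.43) → (17.77,128.76), returning to the start.

G21
G90
G00 X26.55 Y82.37
M4 S599
G1 X90.52 Y82.37 F1853
G1 X90.52 Y17.01 F1853
G1 X26.55 Y17.01 F1853
G1 X26.55 Y82.37 F1853
G00 X126.07 Y65.91
M4 S599
G1 X129.00 Y73.86 F1853
G1 X136.95 Y70.93 F1853
G1 X134.02 Y62.98 F1853
G1 X126.07 Y65.91 F1853
G00 X142.65 Y34.47
M4 S599
G1 X134.85 Y44.74 F1853
G1 X139.85 Y56.64 F1853
G1 X152.65 Y58.25 F1853
G1 X160.45 Y47.98 F1853
G1 X155.45 Y36.08 F1853
G1 X142.65 Y34.47 F1853
G00 X96.75 Y109.25
M4 S599
G1 X82.58 Y110.68 F1853
G1 X69.48 Y112.00 F1853
G1 X57.45 Y113.23 F1853
G1 X46.48 Y114.35 F1853
G1 X36.59 Y115.36 F1853
G1 X27.76 Y116.28 F1853
G1 X19.99 Y117.09 F1853
G1 X13.30 Y117.80 F1853
G00 X17.77 Y128.76
M4 S599
G1 X88.11 Y27.92 F1853
G1 X147.75 Y68.16 F1853
G1 X45.92 Y48.43 F1853
G1 X17.77 Y128.76 F1853
M5
G00 X0.00 Y0.00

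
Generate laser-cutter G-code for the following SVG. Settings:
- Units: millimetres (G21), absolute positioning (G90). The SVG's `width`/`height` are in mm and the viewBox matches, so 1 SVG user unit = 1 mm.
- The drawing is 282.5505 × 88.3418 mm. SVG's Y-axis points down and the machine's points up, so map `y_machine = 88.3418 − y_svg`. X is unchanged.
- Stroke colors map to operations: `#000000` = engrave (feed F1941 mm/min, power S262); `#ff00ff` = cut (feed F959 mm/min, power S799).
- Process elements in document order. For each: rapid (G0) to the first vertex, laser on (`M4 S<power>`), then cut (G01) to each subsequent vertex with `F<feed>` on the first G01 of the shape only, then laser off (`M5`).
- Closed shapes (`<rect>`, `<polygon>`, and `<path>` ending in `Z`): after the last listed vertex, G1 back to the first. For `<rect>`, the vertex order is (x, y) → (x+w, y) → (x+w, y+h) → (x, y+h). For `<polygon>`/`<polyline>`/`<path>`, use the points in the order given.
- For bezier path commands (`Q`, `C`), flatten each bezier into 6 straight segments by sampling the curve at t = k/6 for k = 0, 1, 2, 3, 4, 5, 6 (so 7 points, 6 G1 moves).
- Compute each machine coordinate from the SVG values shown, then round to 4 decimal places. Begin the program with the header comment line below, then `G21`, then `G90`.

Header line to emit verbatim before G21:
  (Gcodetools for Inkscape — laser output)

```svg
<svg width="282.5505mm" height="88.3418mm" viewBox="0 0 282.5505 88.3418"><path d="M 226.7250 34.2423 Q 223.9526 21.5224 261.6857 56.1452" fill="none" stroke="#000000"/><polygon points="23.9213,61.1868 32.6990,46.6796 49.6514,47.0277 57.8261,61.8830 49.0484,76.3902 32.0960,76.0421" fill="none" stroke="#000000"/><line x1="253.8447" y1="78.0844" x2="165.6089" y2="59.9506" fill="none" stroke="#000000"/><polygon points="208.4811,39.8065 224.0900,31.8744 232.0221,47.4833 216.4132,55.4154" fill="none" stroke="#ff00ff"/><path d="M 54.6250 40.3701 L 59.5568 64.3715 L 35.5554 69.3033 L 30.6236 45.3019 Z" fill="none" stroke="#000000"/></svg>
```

Since the viewBox matches the mm dimensions, user units are millimetres directly. The only transform is the Y-flip y_m = 88.3418 − y_svg.

Shape 1 is a quadratic bezier drawn with `<path>`. Its stroke #000000 means engrave at S262, F1941. After flipping Y the toolpath is (226.7250,54.0995) → (226.9260,57.0244) → (229.3773,57.3191) → (234.0790,54.9837) → (241.0309,50.0182) → (250.2332,42.4225) → (261.6857,32.1966).

Shape 2 is a regular polygon drawn with `<polygon>`. Its stroke #000000 means engrave at S262, F1941. After flipping Y the toolpath is (23.9213,27.1550) → (32.6990,41.6622) → (49.6514,41.3141) → (57.8261,26.4588) → (49.0484,11.9516) → (32.0960,12.2997) → (23.9213,27.1550), returning to the start.

Shape 3 is a line segment drawn with `<line>`. Its stroke #000000 means engrave at S262, F1941. After flipping Y the toolpath is (253.8447,10.2574) → (165.6089,28.3912).

Shape 4 is a regular polygon drawn with `<polygon>`. Its stroke #ff00ff means cut at S799, F959. After flipping Y the toolpath is (208.4811,48.5353) → (224.0900,56.4674) → (232.0221,40.8585) → (216.4132,32.9264) → (208.4811,48.5353), returning to the start.

Shape 5 is a regular polygon drawn with `<path>`. Its stroke #000000 means engrave at S262, F1941. After flipping Y the toolpath is (54.6250,47.9717) → (59.5568,23.9703) → (35.5554,19.0385) → (30.6236,43.0399) → (54.6250,47.9717), returning to the start.

(Gcodetools for Inkscape — laser output)
G21
G90
G0 X226.7250 Y54.0995
M4 S262
G01 X226.9260 Y57.0244 F1941
G01 X229.3773 Y57.3191
G01 X234.0790 Y54.9837
G01 X241.0309 Y50.0182
G01 X250.2332 Y42.4225
G01 X261.6857 Y32.1966
M5
G0 X23.9213 Y27.1550
M4 S262
G01 X32.6990 Y41.6622 F1941
G01 X49.6514 Y41.3141
G01 X57.8261 Y26.4588
G01 X49.0484 Y11.9516
G01 X32.0960 Y12.2997
G01 X23.9213 Y27.1550
M5
G0 X253.8447 Y10.2574
M4 S262
G01 X165.6089 Y28.3912 F1941
M5
G0 X208.4811 Y48.5353
M4 S799
G01 X224.0900 Y56.4674 F959
G01 X232.0221 Y40.8585
G01 X216.4132 Y32.9264
G01 X208.4811 Y48.5353
M5
G0 X54.6250 Y47.9717
M4 S262
G01 X59.5568 Y23.9703 F1941
G01 X35.5554 Y19.0385
G01 X30.6236 Y43.0399
G01 X54.6250 Y47.9717
M5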